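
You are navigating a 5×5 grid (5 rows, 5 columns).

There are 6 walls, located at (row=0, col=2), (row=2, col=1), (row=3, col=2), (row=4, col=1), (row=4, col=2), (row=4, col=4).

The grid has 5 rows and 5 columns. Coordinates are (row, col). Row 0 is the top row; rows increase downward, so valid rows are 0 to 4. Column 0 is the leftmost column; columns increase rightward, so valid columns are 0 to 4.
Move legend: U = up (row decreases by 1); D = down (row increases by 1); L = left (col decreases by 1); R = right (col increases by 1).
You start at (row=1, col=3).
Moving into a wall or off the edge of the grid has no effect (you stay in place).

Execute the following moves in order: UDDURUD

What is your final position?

Start: (row=1, col=3)
  U (up): (row=1, col=3) -> (row=0, col=3)
  D (down): (row=0, col=3) -> (row=1, col=3)
  D (down): (row=1, col=3) -> (row=2, col=3)
  U (up): (row=2, col=3) -> (row=1, col=3)
  R (right): (row=1, col=3) -> (row=1, col=4)
  U (up): (row=1, col=4) -> (row=0, col=4)
  D (down): (row=0, col=4) -> (row=1, col=4)
Final: (row=1, col=4)

Answer: Final position: (row=1, col=4)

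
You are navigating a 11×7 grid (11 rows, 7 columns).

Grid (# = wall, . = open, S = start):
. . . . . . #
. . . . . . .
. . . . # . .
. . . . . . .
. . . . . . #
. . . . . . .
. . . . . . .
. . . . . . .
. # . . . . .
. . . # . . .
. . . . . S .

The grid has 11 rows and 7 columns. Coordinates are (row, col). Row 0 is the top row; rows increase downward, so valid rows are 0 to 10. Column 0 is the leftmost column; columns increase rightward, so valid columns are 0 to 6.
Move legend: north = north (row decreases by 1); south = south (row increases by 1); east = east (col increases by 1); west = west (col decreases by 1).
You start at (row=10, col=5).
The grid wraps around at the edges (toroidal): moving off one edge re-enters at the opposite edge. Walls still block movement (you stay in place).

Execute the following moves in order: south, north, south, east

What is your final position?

Start: (row=10, col=5)
  south (south): (row=10, col=5) -> (row=0, col=5)
  north (north): (row=0, col=5) -> (row=10, col=5)
  south (south): (row=10, col=5) -> (row=0, col=5)
  east (east): blocked, stay at (row=0, col=5)
Final: (row=0, col=5)

Answer: Final position: (row=0, col=5)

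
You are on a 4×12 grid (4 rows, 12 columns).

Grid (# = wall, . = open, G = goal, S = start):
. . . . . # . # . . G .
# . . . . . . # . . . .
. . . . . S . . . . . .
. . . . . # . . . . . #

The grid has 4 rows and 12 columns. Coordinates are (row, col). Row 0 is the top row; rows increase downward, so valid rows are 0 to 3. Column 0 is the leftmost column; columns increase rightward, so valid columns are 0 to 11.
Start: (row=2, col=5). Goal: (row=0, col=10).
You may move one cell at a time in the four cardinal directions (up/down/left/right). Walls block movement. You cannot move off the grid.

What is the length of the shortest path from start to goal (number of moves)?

Answer: Shortest path length: 7

Derivation:
BFS from (row=2, col=5) until reaching (row=0, col=10):
  Distance 0: (row=2, col=5)
  Distance 1: (row=1, col=5), (row=2, col=4), (row=2, col=6)
  Distance 2: (row=1, col=4), (row=1, col=6), (row=2, col=3), (row=2, col=7), (row=3, col=4), (row=3, col=6)
  Distance 3: (row=0, col=4), (row=0, col=6), (row=1, col=3), (row=2, col=2), (row=2, col=8), (row=3, col=3), (row=3, col=7)
  Distance 4: (row=0, col=3), (row=1, col=2), (row=1, col=8), (row=2, col=1), (row=2, col=9), (row=3, col=2), (row=3, col=8)
  Distance 5: (row=0, col=2), (row=0, col=8), (row=1, col=1), (row=1, col=9), (row=2, col=0), (row=2, col=10), (row=3, col=1), (row=3, col=9)
  Distance 6: (row=0, col=1), (row=0, col=9), (row=1, col=10), (row=2, col=11), (row=3, col=0), (row=3, col=10)
  Distance 7: (row=0, col=0), (row=0, col=10), (row=1, col=11)  <- goal reached here
One shortest path (7 moves): (row=2, col=5) -> (row=2, col=6) -> (row=2, col=7) -> (row=2, col=8) -> (row=2, col=9) -> (row=2, col=10) -> (row=1, col=10) -> (row=0, col=10)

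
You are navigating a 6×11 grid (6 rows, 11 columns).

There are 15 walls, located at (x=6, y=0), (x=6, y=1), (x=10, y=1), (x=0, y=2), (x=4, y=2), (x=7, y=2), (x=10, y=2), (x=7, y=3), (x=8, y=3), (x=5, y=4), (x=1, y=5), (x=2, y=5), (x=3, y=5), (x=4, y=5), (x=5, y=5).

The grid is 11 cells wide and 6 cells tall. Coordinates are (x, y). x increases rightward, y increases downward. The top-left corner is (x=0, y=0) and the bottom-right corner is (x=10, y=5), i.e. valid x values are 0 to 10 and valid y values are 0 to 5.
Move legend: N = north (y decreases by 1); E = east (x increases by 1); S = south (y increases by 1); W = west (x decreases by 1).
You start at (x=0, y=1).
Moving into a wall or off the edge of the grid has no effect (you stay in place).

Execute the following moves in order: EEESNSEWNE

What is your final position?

Answer: Final position: (x=3, y=1)

Derivation:
Start: (x=0, y=1)
  E (east): (x=0, y=1) -> (x=1, y=1)
  E (east): (x=1, y=1) -> (x=2, y=1)
  E (east): (x=2, y=1) -> (x=3, y=1)
  S (south): (x=3, y=1) -> (x=3, y=2)
  N (north): (x=3, y=2) -> (x=3, y=1)
  S (south): (x=3, y=1) -> (x=3, y=2)
  E (east): blocked, stay at (x=3, y=2)
  W (west): (x=3, y=2) -> (x=2, y=2)
  N (north): (x=2, y=2) -> (x=2, y=1)
  E (east): (x=2, y=1) -> (x=3, y=1)
Final: (x=3, y=1)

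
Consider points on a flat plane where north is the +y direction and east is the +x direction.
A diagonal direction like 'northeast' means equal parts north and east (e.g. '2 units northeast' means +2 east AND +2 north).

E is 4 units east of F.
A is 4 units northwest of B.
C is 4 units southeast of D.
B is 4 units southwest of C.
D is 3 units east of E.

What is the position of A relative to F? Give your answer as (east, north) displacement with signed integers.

Answer: A is at (east=3, north=-4) relative to F.

Derivation:
Place F at the origin (east=0, north=0).
  E is 4 units east of F: delta (east=+4, north=+0); E at (east=4, north=0).
  D is 3 units east of E: delta (east=+3, north=+0); D at (east=7, north=0).
  C is 4 units southeast of D: delta (east=+4, north=-4); C at (east=11, north=-4).
  B is 4 units southwest of C: delta (east=-4, north=-4); B at (east=7, north=-8).
  A is 4 units northwest of B: delta (east=-4, north=+4); A at (east=3, north=-4).
Therefore A relative to F: (east=3, north=-4).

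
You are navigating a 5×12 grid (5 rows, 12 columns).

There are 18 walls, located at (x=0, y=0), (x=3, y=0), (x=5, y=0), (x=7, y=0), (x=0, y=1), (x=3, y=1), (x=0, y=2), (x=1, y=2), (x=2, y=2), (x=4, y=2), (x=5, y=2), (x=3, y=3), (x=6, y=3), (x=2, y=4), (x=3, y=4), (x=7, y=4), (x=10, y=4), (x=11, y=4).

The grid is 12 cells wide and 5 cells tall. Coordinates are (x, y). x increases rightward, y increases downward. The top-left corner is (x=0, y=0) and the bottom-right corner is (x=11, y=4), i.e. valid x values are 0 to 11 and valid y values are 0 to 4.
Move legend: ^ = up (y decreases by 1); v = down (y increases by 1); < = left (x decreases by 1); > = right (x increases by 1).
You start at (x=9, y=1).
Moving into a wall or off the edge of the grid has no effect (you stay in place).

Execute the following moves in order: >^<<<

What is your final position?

Answer: Final position: (x=8, y=0)

Derivation:
Start: (x=9, y=1)
  > (right): (x=9, y=1) -> (x=10, y=1)
  ^ (up): (x=10, y=1) -> (x=10, y=0)
  < (left): (x=10, y=0) -> (x=9, y=0)
  < (left): (x=9, y=0) -> (x=8, y=0)
  < (left): blocked, stay at (x=8, y=0)
Final: (x=8, y=0)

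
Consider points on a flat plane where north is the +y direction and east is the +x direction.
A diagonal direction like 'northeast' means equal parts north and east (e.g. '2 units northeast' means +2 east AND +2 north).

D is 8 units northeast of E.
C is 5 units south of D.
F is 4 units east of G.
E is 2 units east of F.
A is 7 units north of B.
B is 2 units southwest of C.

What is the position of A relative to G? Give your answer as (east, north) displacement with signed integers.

Answer: A is at (east=12, north=8) relative to G.

Derivation:
Place G at the origin (east=0, north=0).
  F is 4 units east of G: delta (east=+4, north=+0); F at (east=4, north=0).
  E is 2 units east of F: delta (east=+2, north=+0); E at (east=6, north=0).
  D is 8 units northeast of E: delta (east=+8, north=+8); D at (east=14, north=8).
  C is 5 units south of D: delta (east=+0, north=-5); C at (east=14, north=3).
  B is 2 units southwest of C: delta (east=-2, north=-2); B at (east=12, north=1).
  A is 7 units north of B: delta (east=+0, north=+7); A at (east=12, north=8).
Therefore A relative to G: (east=12, north=8).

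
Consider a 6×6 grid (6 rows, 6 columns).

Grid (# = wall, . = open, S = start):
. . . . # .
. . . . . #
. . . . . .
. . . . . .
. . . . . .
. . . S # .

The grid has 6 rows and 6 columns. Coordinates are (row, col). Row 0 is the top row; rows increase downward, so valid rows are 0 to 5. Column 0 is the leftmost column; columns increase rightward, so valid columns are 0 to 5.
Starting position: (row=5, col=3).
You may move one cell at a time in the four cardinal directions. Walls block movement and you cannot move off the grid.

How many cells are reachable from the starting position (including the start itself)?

Answer: Reachable cells: 32

Derivation:
BFS flood-fill from (row=5, col=3):
  Distance 0: (row=5, col=3)
  Distance 1: (row=4, col=3), (row=5, col=2)
  Distance 2: (row=3, col=3), (row=4, col=2), (row=4, col=4), (row=5, col=1)
  Distance 3: (row=2, col=3), (row=3, col=2), (row=3, col=4), (row=4, col=1), (row=4, col=5), (row=5, col=0)
  Distance 4: (row=1, col=3), (row=2, col=2), (row=2, col=4), (row=3, col=1), (row=3, col=5), (row=4, col=0), (row=5, col=5)
  Distance 5: (row=0, col=3), (row=1, col=2), (row=1, col=4), (row=2, col=1), (row=2, col=5), (row=3, col=0)
  Distance 6: (row=0, col=2), (row=1, col=1), (row=2, col=0)
  Distance 7: (row=0, col=1), (row=1, col=0)
  Distance 8: (row=0, col=0)
Total reachable: 32 (grid has 33 open cells total)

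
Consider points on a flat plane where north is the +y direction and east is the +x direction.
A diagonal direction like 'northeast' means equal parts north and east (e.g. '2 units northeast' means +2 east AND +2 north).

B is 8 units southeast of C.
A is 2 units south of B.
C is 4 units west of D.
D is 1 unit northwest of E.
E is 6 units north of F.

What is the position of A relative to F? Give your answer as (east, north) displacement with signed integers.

Answer: A is at (east=3, north=-3) relative to F.

Derivation:
Place F at the origin (east=0, north=0).
  E is 6 units north of F: delta (east=+0, north=+6); E at (east=0, north=6).
  D is 1 unit northwest of E: delta (east=-1, north=+1); D at (east=-1, north=7).
  C is 4 units west of D: delta (east=-4, north=+0); C at (east=-5, north=7).
  B is 8 units southeast of C: delta (east=+8, north=-8); B at (east=3, north=-1).
  A is 2 units south of B: delta (east=+0, north=-2); A at (east=3, north=-3).
Therefore A relative to F: (east=3, north=-3).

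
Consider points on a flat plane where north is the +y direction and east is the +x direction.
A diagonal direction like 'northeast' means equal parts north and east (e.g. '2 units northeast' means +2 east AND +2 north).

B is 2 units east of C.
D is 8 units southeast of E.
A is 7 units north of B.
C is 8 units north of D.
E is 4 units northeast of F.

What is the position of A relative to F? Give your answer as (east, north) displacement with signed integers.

Answer: A is at (east=14, north=11) relative to F.

Derivation:
Place F at the origin (east=0, north=0).
  E is 4 units northeast of F: delta (east=+4, north=+4); E at (east=4, north=4).
  D is 8 units southeast of E: delta (east=+8, north=-8); D at (east=12, north=-4).
  C is 8 units north of D: delta (east=+0, north=+8); C at (east=12, north=4).
  B is 2 units east of C: delta (east=+2, north=+0); B at (east=14, north=4).
  A is 7 units north of B: delta (east=+0, north=+7); A at (east=14, north=11).
Therefore A relative to F: (east=14, north=11).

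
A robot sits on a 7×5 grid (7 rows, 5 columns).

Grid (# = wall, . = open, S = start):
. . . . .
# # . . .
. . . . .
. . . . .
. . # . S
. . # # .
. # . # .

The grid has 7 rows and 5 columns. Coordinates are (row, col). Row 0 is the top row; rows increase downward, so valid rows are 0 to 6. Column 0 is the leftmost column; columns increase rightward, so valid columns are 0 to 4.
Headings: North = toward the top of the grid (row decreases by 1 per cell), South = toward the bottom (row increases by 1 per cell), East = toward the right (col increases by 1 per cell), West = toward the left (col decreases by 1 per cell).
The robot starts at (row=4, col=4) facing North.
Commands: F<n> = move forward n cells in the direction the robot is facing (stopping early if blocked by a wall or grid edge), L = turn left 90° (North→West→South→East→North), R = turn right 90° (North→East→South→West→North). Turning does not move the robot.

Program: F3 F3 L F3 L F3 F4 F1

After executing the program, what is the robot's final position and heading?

Answer: Final position: (row=0, col=1), facing South

Derivation:
Start: (row=4, col=4), facing North
  F3: move forward 3, now at (row=1, col=4)
  F3: move forward 1/3 (blocked), now at (row=0, col=4)
  L: turn left, now facing West
  F3: move forward 3, now at (row=0, col=1)
  L: turn left, now facing South
  F3: move forward 0/3 (blocked), now at (row=0, col=1)
  F4: move forward 0/4 (blocked), now at (row=0, col=1)
  F1: move forward 0/1 (blocked), now at (row=0, col=1)
Final: (row=0, col=1), facing South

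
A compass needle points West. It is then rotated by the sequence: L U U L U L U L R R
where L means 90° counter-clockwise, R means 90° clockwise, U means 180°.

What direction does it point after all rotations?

Answer: Final heading: East

Derivation:
Start: West
  L (left (90° counter-clockwise)) -> South
  U (U-turn (180°)) -> North
  U (U-turn (180°)) -> South
  L (left (90° counter-clockwise)) -> East
  U (U-turn (180°)) -> West
  L (left (90° counter-clockwise)) -> South
  U (U-turn (180°)) -> North
  L (left (90° counter-clockwise)) -> West
  R (right (90° clockwise)) -> North
  R (right (90° clockwise)) -> East
Final: East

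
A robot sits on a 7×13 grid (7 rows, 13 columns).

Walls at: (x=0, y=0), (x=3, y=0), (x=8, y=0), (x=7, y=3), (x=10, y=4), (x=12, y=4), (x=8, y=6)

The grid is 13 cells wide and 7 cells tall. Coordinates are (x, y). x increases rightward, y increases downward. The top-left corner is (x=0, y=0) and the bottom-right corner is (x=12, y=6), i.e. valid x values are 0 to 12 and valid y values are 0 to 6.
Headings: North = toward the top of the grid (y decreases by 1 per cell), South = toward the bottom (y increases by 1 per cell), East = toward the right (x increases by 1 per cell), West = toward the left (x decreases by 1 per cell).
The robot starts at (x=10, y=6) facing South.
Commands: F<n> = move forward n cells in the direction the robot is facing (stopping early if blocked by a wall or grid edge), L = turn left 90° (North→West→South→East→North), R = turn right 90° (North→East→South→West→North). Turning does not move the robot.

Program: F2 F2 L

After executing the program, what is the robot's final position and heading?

Answer: Final position: (x=10, y=6), facing East

Derivation:
Start: (x=10, y=6), facing South
  F2: move forward 0/2 (blocked), now at (x=10, y=6)
  F2: move forward 0/2 (blocked), now at (x=10, y=6)
  L: turn left, now facing East
Final: (x=10, y=6), facing East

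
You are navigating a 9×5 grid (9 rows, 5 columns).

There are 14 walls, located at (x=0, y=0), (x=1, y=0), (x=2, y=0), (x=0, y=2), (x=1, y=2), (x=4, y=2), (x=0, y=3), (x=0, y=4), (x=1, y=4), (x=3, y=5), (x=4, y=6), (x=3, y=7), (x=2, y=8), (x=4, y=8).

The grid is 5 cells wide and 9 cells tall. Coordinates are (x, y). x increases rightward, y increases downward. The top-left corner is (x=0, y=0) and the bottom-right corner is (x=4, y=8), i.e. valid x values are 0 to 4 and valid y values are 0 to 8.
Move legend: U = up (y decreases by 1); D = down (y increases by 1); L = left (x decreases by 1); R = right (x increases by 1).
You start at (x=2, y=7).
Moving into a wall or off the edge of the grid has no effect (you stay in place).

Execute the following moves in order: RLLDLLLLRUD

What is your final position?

Answer: Final position: (x=1, y=8)

Derivation:
Start: (x=2, y=7)
  R (right): blocked, stay at (x=2, y=7)
  L (left): (x=2, y=7) -> (x=1, y=7)
  L (left): (x=1, y=7) -> (x=0, y=7)
  D (down): (x=0, y=7) -> (x=0, y=8)
  [×4]L (left): blocked, stay at (x=0, y=8)
  R (right): (x=0, y=8) -> (x=1, y=8)
  U (up): (x=1, y=8) -> (x=1, y=7)
  D (down): (x=1, y=7) -> (x=1, y=8)
Final: (x=1, y=8)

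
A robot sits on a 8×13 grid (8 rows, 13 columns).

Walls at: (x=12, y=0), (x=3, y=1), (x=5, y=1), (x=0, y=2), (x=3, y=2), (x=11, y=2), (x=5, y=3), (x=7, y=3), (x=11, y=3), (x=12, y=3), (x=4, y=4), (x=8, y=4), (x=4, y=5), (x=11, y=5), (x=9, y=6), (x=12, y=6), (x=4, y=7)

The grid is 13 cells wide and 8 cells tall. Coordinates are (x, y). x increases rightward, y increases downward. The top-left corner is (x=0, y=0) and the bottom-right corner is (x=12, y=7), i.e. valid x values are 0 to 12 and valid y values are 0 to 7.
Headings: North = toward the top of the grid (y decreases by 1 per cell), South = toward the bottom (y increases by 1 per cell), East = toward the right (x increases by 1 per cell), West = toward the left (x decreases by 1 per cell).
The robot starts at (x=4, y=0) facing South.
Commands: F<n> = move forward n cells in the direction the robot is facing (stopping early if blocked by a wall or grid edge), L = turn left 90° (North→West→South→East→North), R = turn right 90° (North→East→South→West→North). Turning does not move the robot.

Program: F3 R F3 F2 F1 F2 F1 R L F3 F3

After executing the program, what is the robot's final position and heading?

Start: (x=4, y=0), facing South
  F3: move forward 3, now at (x=4, y=3)
  R: turn right, now facing West
  F3: move forward 3, now at (x=1, y=3)
  F2: move forward 1/2 (blocked), now at (x=0, y=3)
  F1: move forward 0/1 (blocked), now at (x=0, y=3)
  F2: move forward 0/2 (blocked), now at (x=0, y=3)
  F1: move forward 0/1 (blocked), now at (x=0, y=3)
  R: turn right, now facing North
  L: turn left, now facing West
  F3: move forward 0/3 (blocked), now at (x=0, y=3)
  F3: move forward 0/3 (blocked), now at (x=0, y=3)
Final: (x=0, y=3), facing West

Answer: Final position: (x=0, y=3), facing West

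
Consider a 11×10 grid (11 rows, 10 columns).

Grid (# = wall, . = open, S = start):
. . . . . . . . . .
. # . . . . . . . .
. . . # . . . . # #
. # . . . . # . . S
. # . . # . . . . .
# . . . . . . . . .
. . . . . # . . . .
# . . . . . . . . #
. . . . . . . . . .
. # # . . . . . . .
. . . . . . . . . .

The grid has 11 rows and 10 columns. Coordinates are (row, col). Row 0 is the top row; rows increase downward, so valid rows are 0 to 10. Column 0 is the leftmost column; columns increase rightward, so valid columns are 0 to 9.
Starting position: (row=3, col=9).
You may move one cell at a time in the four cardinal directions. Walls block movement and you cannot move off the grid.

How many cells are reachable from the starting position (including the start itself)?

BFS flood-fill from (row=3, col=9):
  Distance 0: (row=3, col=9)
  Distance 1: (row=3, col=8), (row=4, col=9)
  Distance 2: (row=3, col=7), (row=4, col=8), (row=5, col=9)
  Distance 3: (row=2, col=7), (row=4, col=7), (row=5, col=8), (row=6, col=9)
  Distance 4: (row=1, col=7), (row=2, col=6), (row=4, col=6), (row=5, col=7), (row=6, col=8)
  Distance 5: (row=0, col=7), (row=1, col=6), (row=1, col=8), (row=2, col=5), (row=4, col=5), (row=5, col=6), (row=6, col=7), (row=7, col=8)
  Distance 6: (row=0, col=6), (row=0, col=8), (row=1, col=5), (row=1, col=9), (row=2, col=4), (row=3, col=5), (row=5, col=5), (row=6, col=6), (row=7, col=7), (row=8, col=8)
  Distance 7: (row=0, col=5), (row=0, col=9), (row=1, col=4), (row=3, col=4), (row=5, col=4), (row=7, col=6), (row=8, col=7), (row=8, col=9), (row=9, col=8)
  Distance 8: (row=0, col=4), (row=1, col=3), (row=3, col=3), (row=5, col=3), (row=6, col=4), (row=7, col=5), (row=8, col=6), (row=9, col=7), (row=9, col=9), (row=10, col=8)
  Distance 9: (row=0, col=3), (row=1, col=2), (row=3, col=2), (row=4, col=3), (row=5, col=2), (row=6, col=3), (row=7, col=4), (row=8, col=5), (row=9, col=6), (row=10, col=7), (row=10, col=9)
  Distance 10: (row=0, col=2), (row=2, col=2), (row=4, col=2), (row=5, col=1), (row=6, col=2), (row=7, col=3), (row=8, col=4), (row=9, col=5), (row=10, col=6)
  Distance 11: (row=0, col=1), (row=2, col=1), (row=6, col=1), (row=7, col=2), (row=8, col=3), (row=9, col=4), (row=10, col=5)
  Distance 12: (row=0, col=0), (row=2, col=0), (row=6, col=0), (row=7, col=1), (row=8, col=2), (row=9, col=3), (row=10, col=4)
  Distance 13: (row=1, col=0), (row=3, col=0), (row=8, col=1), (row=10, col=3)
  Distance 14: (row=4, col=0), (row=8, col=0), (row=10, col=2)
  Distance 15: (row=9, col=0), (row=10, col=1)
  Distance 16: (row=10, col=0)
Total reachable: 96 (grid has 96 open cells total)

Answer: Reachable cells: 96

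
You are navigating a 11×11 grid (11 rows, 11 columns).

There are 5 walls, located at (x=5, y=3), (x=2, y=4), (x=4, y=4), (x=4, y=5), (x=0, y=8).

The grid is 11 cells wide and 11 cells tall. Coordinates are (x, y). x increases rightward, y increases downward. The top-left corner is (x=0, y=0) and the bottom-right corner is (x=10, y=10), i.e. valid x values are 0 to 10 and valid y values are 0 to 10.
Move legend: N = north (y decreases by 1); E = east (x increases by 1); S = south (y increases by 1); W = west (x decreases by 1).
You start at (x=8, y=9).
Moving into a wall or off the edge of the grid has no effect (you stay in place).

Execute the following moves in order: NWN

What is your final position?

Answer: Final position: (x=7, y=7)

Derivation:
Start: (x=8, y=9)
  N (north): (x=8, y=9) -> (x=8, y=8)
  W (west): (x=8, y=8) -> (x=7, y=8)
  N (north): (x=7, y=8) -> (x=7, y=7)
Final: (x=7, y=7)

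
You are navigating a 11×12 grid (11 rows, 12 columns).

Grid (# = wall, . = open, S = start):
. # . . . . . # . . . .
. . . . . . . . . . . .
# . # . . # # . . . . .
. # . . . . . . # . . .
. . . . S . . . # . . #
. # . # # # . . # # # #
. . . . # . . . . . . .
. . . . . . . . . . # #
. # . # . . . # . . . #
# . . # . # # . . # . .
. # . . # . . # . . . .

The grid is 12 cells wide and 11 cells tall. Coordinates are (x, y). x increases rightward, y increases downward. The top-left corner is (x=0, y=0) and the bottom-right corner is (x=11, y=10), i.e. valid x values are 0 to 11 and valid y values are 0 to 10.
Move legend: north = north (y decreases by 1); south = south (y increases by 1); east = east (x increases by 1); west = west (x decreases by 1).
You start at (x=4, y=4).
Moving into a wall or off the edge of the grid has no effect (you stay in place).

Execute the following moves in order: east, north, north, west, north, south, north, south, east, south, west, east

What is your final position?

Answer: Final position: (x=5, y=4)

Derivation:
Start: (x=4, y=4)
  east (east): (x=4, y=4) -> (x=5, y=4)
  north (north): (x=5, y=4) -> (x=5, y=3)
  north (north): blocked, stay at (x=5, y=3)
  west (west): (x=5, y=3) -> (x=4, y=3)
  north (north): (x=4, y=3) -> (x=4, y=2)
  south (south): (x=4, y=2) -> (x=4, y=3)
  north (north): (x=4, y=3) -> (x=4, y=2)
  south (south): (x=4, y=2) -> (x=4, y=3)
  east (east): (x=4, y=3) -> (x=5, y=3)
  south (south): (x=5, y=3) -> (x=5, y=4)
  west (west): (x=5, y=4) -> (x=4, y=4)
  east (east): (x=4, y=4) -> (x=5, y=4)
Final: (x=5, y=4)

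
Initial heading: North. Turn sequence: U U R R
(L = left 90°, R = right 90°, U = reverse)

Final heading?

Answer: Final heading: South

Derivation:
Start: North
  U (U-turn (180°)) -> South
  U (U-turn (180°)) -> North
  R (right (90° clockwise)) -> East
  R (right (90° clockwise)) -> South
Final: South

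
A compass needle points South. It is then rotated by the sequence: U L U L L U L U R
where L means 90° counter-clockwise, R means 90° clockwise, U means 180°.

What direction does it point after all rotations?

Answer: Final heading: West

Derivation:
Start: South
  U (U-turn (180°)) -> North
  L (left (90° counter-clockwise)) -> West
  U (U-turn (180°)) -> East
  L (left (90° counter-clockwise)) -> North
  L (left (90° counter-clockwise)) -> West
  U (U-turn (180°)) -> East
  L (left (90° counter-clockwise)) -> North
  U (U-turn (180°)) -> South
  R (right (90° clockwise)) -> West
Final: West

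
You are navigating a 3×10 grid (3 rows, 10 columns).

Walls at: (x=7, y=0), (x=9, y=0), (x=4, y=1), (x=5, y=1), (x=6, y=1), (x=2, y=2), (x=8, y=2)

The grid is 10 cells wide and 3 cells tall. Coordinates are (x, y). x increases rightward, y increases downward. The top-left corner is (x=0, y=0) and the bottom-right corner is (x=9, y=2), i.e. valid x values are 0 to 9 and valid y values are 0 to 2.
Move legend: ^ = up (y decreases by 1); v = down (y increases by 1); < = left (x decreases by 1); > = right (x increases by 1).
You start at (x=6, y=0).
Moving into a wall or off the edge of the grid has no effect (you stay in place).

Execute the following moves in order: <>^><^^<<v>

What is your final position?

Answer: Final position: (x=3, y=1)

Derivation:
Start: (x=6, y=0)
  < (left): (x=6, y=0) -> (x=5, y=0)
  > (right): (x=5, y=0) -> (x=6, y=0)
  ^ (up): blocked, stay at (x=6, y=0)
  > (right): blocked, stay at (x=6, y=0)
  < (left): (x=6, y=0) -> (x=5, y=0)
  ^ (up): blocked, stay at (x=5, y=0)
  ^ (up): blocked, stay at (x=5, y=0)
  < (left): (x=5, y=0) -> (x=4, y=0)
  < (left): (x=4, y=0) -> (x=3, y=0)
  v (down): (x=3, y=0) -> (x=3, y=1)
  > (right): blocked, stay at (x=3, y=1)
Final: (x=3, y=1)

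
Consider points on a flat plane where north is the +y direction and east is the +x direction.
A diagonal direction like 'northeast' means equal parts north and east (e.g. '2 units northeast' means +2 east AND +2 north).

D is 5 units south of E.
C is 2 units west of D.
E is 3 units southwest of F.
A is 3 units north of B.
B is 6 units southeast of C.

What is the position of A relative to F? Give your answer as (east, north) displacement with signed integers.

Place F at the origin (east=0, north=0).
  E is 3 units southwest of F: delta (east=-3, north=-3); E at (east=-3, north=-3).
  D is 5 units south of E: delta (east=+0, north=-5); D at (east=-3, north=-8).
  C is 2 units west of D: delta (east=-2, north=+0); C at (east=-5, north=-8).
  B is 6 units southeast of C: delta (east=+6, north=-6); B at (east=1, north=-14).
  A is 3 units north of B: delta (east=+0, north=+3); A at (east=1, north=-11).
Therefore A relative to F: (east=1, north=-11).

Answer: A is at (east=1, north=-11) relative to F.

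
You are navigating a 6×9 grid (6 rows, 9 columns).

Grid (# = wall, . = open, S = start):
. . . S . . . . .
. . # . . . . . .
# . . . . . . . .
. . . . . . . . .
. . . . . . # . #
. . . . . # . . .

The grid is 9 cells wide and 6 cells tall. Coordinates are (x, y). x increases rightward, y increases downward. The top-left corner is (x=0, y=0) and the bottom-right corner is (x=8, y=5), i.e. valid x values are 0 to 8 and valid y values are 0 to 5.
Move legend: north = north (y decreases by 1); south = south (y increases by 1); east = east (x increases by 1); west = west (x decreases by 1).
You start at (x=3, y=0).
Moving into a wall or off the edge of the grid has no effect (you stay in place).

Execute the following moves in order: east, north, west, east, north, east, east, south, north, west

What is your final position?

Start: (x=3, y=0)
  east (east): (x=3, y=0) -> (x=4, y=0)
  north (north): blocked, stay at (x=4, y=0)
  west (west): (x=4, y=0) -> (x=3, y=0)
  east (east): (x=3, y=0) -> (x=4, y=0)
  north (north): blocked, stay at (x=4, y=0)
  east (east): (x=4, y=0) -> (x=5, y=0)
  east (east): (x=5, y=0) -> (x=6, y=0)
  south (south): (x=6, y=0) -> (x=6, y=1)
  north (north): (x=6, y=1) -> (x=6, y=0)
  west (west): (x=6, y=0) -> (x=5, y=0)
Final: (x=5, y=0)

Answer: Final position: (x=5, y=0)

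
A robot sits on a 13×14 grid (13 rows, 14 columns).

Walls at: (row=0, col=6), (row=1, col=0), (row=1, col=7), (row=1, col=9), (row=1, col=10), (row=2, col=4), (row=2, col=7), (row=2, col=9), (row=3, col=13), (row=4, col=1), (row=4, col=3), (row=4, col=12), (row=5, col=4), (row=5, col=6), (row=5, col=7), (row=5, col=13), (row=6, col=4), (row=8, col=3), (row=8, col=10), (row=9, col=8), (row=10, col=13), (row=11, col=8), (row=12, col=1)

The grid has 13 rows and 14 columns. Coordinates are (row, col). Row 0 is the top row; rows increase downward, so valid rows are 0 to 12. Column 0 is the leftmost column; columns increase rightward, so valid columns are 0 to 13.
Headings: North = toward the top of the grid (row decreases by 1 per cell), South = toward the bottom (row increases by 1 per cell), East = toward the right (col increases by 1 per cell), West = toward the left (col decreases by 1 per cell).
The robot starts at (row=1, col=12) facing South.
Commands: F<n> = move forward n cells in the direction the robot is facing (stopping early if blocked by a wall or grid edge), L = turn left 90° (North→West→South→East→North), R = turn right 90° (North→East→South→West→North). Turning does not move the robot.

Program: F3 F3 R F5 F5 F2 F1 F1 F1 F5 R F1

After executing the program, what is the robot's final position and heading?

Start: (row=1, col=12), facing South
  F3: move forward 2/3 (blocked), now at (row=3, col=12)
  F3: move forward 0/3 (blocked), now at (row=3, col=12)
  R: turn right, now facing West
  F5: move forward 5, now at (row=3, col=7)
  F5: move forward 5, now at (row=3, col=2)
  F2: move forward 2, now at (row=3, col=0)
  [×3]F1: move forward 0/1 (blocked), now at (row=3, col=0)
  F5: move forward 0/5 (blocked), now at (row=3, col=0)
  R: turn right, now facing North
  F1: move forward 1, now at (row=2, col=0)
Final: (row=2, col=0), facing North

Answer: Final position: (row=2, col=0), facing North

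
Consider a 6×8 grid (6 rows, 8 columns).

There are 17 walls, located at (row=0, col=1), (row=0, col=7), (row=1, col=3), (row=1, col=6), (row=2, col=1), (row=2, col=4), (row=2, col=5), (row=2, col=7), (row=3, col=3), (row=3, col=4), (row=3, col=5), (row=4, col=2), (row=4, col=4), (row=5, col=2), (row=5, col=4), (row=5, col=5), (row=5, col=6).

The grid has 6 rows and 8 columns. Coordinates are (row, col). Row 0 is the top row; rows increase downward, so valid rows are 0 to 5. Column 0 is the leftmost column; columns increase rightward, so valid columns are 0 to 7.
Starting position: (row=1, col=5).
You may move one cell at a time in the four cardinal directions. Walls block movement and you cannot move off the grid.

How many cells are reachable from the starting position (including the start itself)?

BFS flood-fill from (row=1, col=5):
  Distance 0: (row=1, col=5)
  Distance 1: (row=0, col=5), (row=1, col=4)
  Distance 2: (row=0, col=4), (row=0, col=6)
  Distance 3: (row=0, col=3)
  Distance 4: (row=0, col=2)
  Distance 5: (row=1, col=2)
  Distance 6: (row=1, col=1), (row=2, col=2)
  Distance 7: (row=1, col=0), (row=2, col=3), (row=3, col=2)
  Distance 8: (row=0, col=0), (row=2, col=0), (row=3, col=1)
  Distance 9: (row=3, col=0), (row=4, col=1)
  Distance 10: (row=4, col=0), (row=5, col=1)
  Distance 11: (row=5, col=0)
Total reachable: 21 (grid has 31 open cells total)

Answer: Reachable cells: 21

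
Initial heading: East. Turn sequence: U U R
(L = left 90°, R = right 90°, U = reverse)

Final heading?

Answer: Final heading: South

Derivation:
Start: East
  U (U-turn (180°)) -> West
  U (U-turn (180°)) -> East
  R (right (90° clockwise)) -> South
Final: South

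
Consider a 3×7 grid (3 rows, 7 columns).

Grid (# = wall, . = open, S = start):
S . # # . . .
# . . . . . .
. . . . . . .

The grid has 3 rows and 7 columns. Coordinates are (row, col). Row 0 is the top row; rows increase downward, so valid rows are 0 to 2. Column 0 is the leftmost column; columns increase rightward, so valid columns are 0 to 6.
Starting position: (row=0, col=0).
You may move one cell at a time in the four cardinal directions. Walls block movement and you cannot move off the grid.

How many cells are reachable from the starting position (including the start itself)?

BFS flood-fill from (row=0, col=0):
  Distance 0: (row=0, col=0)
  Distance 1: (row=0, col=1)
  Distance 2: (row=1, col=1)
  Distance 3: (row=1, col=2), (row=2, col=1)
  Distance 4: (row=1, col=3), (row=2, col=0), (row=2, col=2)
  Distance 5: (row=1, col=4), (row=2, col=3)
  Distance 6: (row=0, col=4), (row=1, col=5), (row=2, col=4)
  Distance 7: (row=0, col=5), (row=1, col=6), (row=2, col=5)
  Distance 8: (row=0, col=6), (row=2, col=6)
Total reachable: 18 (grid has 18 open cells total)

Answer: Reachable cells: 18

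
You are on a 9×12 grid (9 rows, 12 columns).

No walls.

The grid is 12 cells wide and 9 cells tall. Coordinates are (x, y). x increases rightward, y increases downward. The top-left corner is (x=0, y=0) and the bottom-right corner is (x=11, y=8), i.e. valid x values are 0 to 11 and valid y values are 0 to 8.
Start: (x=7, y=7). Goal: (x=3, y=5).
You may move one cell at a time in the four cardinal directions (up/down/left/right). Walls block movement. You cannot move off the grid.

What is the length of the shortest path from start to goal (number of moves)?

Answer: Shortest path length: 6

Derivation:
BFS from (x=7, y=7) until reaching (x=3, y=5):
  Distance 0: (x=7, y=7)
  Distance 1: (x=7, y=6), (x=6, y=7), (x=8, y=7), (x=7, y=8)
  Distance 2: (x=7, y=5), (x=6, y=6), (x=8, y=6), (x=5, y=7), (x=9, y=7), (x=6, y=8), (x=8, y=8)
  Distance 3: (x=7, y=4), (x=6, y=5), (x=8, y=5), (x=5, y=6), (x=9, y=6), (x=4, y=7), (x=10, y=7), (x=5, y=8), (x=9, y=8)
  Distance 4: (x=7, y=3), (x=6, y=4), (x=8, y=4), (x=5, y=5), (x=9, y=5), (x=4, y=6), (x=10, y=6), (x=3, y=7), (x=11, y=7), (x=4, y=8), (x=10, y=8)
  Distance 5: (x=7, y=2), (x=6, y=3), (x=8, y=3), (x=5, y=4), (x=9, y=4), (x=4, y=5), (x=10, y=5), (x=3, y=6), (x=11, y=6), (x=2, y=7), (x=3, y=8), (x=11, y=8)
  Distance 6: (x=7, y=1), (x=6, y=2), (x=8, y=2), (x=5, y=3), (x=9, y=3), (x=4, y=4), (x=10, y=4), (x=3, y=5), (x=11, y=5), (x=2, y=6), (x=1, y=7), (x=2, y=8)  <- goal reached here
One shortest path (6 moves): (x=7, y=7) -> (x=6, y=7) -> (x=5, y=7) -> (x=4, y=7) -> (x=3, y=7) -> (x=3, y=6) -> (x=3, y=5)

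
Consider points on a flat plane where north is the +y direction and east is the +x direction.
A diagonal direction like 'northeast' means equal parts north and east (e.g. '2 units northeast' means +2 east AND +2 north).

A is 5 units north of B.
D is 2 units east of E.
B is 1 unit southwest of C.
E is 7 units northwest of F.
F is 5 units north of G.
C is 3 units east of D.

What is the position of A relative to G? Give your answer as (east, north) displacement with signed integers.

Answer: A is at (east=-3, north=16) relative to G.

Derivation:
Place G at the origin (east=0, north=0).
  F is 5 units north of G: delta (east=+0, north=+5); F at (east=0, north=5).
  E is 7 units northwest of F: delta (east=-7, north=+7); E at (east=-7, north=12).
  D is 2 units east of E: delta (east=+2, north=+0); D at (east=-5, north=12).
  C is 3 units east of D: delta (east=+3, north=+0); C at (east=-2, north=12).
  B is 1 unit southwest of C: delta (east=-1, north=-1); B at (east=-3, north=11).
  A is 5 units north of B: delta (east=+0, north=+5); A at (east=-3, north=16).
Therefore A relative to G: (east=-3, north=16).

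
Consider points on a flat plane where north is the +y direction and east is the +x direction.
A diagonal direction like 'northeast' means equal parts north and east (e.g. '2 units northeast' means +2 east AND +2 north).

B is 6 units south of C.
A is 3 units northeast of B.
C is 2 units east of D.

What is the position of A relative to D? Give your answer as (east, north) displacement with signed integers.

Answer: A is at (east=5, north=-3) relative to D.

Derivation:
Place D at the origin (east=0, north=0).
  C is 2 units east of D: delta (east=+2, north=+0); C at (east=2, north=0).
  B is 6 units south of C: delta (east=+0, north=-6); B at (east=2, north=-6).
  A is 3 units northeast of B: delta (east=+3, north=+3); A at (east=5, north=-3).
Therefore A relative to D: (east=5, north=-3).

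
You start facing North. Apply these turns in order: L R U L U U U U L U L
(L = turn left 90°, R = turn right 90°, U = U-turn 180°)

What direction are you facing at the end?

Start: North
  L (left (90° counter-clockwise)) -> West
  R (right (90° clockwise)) -> North
  U (U-turn (180°)) -> South
  L (left (90° counter-clockwise)) -> East
  U (U-turn (180°)) -> West
  U (U-turn (180°)) -> East
  U (U-turn (180°)) -> West
  U (U-turn (180°)) -> East
  L (left (90° counter-clockwise)) -> North
  U (U-turn (180°)) -> South
  L (left (90° counter-clockwise)) -> East
Final: East

Answer: Final heading: East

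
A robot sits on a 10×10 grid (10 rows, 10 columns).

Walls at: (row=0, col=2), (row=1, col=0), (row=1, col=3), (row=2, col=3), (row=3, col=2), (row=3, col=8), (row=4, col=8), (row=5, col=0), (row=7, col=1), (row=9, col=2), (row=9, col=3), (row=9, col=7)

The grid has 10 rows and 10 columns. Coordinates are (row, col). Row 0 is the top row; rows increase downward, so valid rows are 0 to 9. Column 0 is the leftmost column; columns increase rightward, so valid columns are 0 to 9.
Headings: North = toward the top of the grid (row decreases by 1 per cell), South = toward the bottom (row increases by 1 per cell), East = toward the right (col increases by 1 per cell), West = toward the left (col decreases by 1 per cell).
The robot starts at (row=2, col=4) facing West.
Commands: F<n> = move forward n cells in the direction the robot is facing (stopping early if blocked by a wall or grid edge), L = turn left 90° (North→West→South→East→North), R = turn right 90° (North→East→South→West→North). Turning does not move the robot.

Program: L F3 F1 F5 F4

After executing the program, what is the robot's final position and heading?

Answer: Final position: (row=9, col=4), facing South

Derivation:
Start: (row=2, col=4), facing West
  L: turn left, now facing South
  F3: move forward 3, now at (row=5, col=4)
  F1: move forward 1, now at (row=6, col=4)
  F5: move forward 3/5 (blocked), now at (row=9, col=4)
  F4: move forward 0/4 (blocked), now at (row=9, col=4)
Final: (row=9, col=4), facing South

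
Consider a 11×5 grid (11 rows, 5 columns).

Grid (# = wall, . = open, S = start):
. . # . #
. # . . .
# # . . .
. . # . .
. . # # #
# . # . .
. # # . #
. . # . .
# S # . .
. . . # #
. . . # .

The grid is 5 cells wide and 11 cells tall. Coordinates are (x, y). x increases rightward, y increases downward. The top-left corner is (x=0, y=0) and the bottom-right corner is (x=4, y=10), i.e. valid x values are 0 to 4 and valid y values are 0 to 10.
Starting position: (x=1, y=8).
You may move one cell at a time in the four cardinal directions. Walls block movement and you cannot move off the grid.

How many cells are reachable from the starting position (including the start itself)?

Answer: Reachable cells: 10

Derivation:
BFS flood-fill from (x=1, y=8):
  Distance 0: (x=1, y=8)
  Distance 1: (x=1, y=7), (x=1, y=9)
  Distance 2: (x=0, y=7), (x=0, y=9), (x=2, y=9), (x=1, y=10)
  Distance 3: (x=0, y=6), (x=0, y=10), (x=2, y=10)
Total reachable: 10 (grid has 35 open cells total)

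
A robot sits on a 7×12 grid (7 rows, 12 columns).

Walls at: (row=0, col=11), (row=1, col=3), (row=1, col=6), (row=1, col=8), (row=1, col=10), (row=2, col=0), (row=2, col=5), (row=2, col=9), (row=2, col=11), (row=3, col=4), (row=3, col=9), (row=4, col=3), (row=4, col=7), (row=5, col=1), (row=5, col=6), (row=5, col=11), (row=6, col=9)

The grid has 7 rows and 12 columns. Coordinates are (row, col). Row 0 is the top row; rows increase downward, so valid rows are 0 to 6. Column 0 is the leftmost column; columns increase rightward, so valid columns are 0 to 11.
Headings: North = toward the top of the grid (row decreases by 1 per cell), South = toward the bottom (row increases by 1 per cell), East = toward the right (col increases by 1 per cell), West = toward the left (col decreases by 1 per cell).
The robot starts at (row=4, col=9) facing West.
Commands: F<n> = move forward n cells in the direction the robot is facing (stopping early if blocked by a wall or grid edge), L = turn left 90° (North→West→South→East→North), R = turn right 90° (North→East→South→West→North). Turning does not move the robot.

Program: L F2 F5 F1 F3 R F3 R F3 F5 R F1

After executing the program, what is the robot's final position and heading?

Answer: Final position: (row=5, col=8), facing East

Derivation:
Start: (row=4, col=9), facing West
  L: turn left, now facing South
  F2: move forward 1/2 (blocked), now at (row=5, col=9)
  F5: move forward 0/5 (blocked), now at (row=5, col=9)
  F1: move forward 0/1 (blocked), now at (row=5, col=9)
  F3: move forward 0/3 (blocked), now at (row=5, col=9)
  R: turn right, now facing West
  F3: move forward 2/3 (blocked), now at (row=5, col=7)
  R: turn right, now facing North
  F3: move forward 0/3 (blocked), now at (row=5, col=7)
  F5: move forward 0/5 (blocked), now at (row=5, col=7)
  R: turn right, now facing East
  F1: move forward 1, now at (row=5, col=8)
Final: (row=5, col=8), facing East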